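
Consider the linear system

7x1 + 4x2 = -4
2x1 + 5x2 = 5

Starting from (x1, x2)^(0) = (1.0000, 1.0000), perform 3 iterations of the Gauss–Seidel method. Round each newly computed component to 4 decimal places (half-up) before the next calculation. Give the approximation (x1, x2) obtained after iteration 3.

(-1.4638, 1.5855)

Iteration 1:
  x1 = (-4 - (4)·1.0000) / (7) = -1.1429
  x2 = (5 - (2)·-1.1429) / (5) = 1.4572
Iteration 2:
  x1 = (-4 - (4)·1.4572) / (7) = -1.4041
  x2 = (5 - (2)·-1.4041) / (5) = 1.5616
Iteration 3:
  x1 = (-4 - (4)·1.5616) / (7) = -1.4638
  x2 = (5 - (2)·-1.4638) / (5) = 1.5855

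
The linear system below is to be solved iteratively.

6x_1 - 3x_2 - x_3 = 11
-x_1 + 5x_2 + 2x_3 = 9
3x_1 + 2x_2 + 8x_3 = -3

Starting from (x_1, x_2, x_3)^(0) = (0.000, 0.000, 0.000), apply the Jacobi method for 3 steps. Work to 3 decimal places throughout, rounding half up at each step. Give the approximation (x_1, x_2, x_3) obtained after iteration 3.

(2.740, 2.939, -1.956)

Iteration 1:
  x_1 = (11 - (-3)·0.000 - (-1)·0.000) / (6) = 1.833
  x_2 = (9 - (-1)·0.000 - (2)·0.000) / (5) = 1.800
  x_3 = (-3 - (3)·0.000 - (2)·0.000) / (8) = -0.375
Iteration 2:
  x_1 = (11 - (-3)·1.800 - (-1)·-0.375) / (6) = 2.671
  x_2 = (9 - (-1)·1.833 - (2)·-0.375) / (5) = 2.317
  x_3 = (-3 - (3)·1.833 - (2)·1.800) / (8) = -1.512
Iteration 3:
  x_1 = (11 - (-3)·2.317 - (-1)·-1.512) / (6) = 2.740
  x_2 = (9 - (-1)·2.671 - (2)·-1.512) / (5) = 2.939
  x_3 = (-3 - (3)·2.671 - (2)·2.317) / (8) = -1.956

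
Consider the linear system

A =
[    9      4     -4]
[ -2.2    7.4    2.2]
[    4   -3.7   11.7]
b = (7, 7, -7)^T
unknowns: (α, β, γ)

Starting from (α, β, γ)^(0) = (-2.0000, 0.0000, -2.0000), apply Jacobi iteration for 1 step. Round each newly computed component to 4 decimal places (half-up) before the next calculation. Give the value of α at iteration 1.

-0.1111

Iteration 1:
  α = (7 - (4)·0.0000 - (-4)·-2.0000) / (9) = -0.1111
  β = (7 - (-2.2)·-2.0000 - (2.2)·-2.0000) / (7.4) = 0.9459
  γ = (-7 - (4)·-2.0000 - (-3.7)·0.0000) / (11.7) = 0.0855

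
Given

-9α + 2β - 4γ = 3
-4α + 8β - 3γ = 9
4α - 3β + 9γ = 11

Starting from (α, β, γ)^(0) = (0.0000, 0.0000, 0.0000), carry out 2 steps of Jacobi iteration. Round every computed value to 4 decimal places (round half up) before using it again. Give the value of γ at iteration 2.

Iteration 1:
  α = (3 - (2)·0.0000 - (-4)·0.0000) / (-9) = -0.3333
  β = (9 - (-4)·0.0000 - (-3)·0.0000) / (8) = 1.1250
  γ = (11 - (4)·0.0000 - (-3)·0.0000) / (9) = 1.2222
Iteration 2:
  α = (3 - (2)·1.1250 - (-4)·1.2222) / (-9) = -0.6265
  β = (9 - (-4)·-0.3333 - (-3)·1.2222) / (8) = 1.4167
  γ = (11 - (4)·-0.3333 - (-3)·1.1250) / (9) = 1.7454

1.7454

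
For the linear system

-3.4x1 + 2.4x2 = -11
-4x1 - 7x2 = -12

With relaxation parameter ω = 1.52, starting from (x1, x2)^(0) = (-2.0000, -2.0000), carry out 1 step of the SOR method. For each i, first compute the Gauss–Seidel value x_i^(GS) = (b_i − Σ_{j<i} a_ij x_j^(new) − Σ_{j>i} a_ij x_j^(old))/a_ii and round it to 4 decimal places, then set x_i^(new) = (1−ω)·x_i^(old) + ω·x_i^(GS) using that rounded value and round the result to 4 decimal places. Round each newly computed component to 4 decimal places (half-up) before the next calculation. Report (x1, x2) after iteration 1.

Iteration 1:
  x1: GS value = (-11 - (2.4)·-2.0000) / (-3.4) = 1.8235;  x1 ← (1−ω)·-2.0000 + ω·1.8235 = 3.8117
  x2: GS value = (-12 - (-4)·3.8117) / (-7) = -0.4638;  x2 ← (1−ω)·-2.0000 + ω·-0.4638 = 0.3350

(3.8117, 0.3350)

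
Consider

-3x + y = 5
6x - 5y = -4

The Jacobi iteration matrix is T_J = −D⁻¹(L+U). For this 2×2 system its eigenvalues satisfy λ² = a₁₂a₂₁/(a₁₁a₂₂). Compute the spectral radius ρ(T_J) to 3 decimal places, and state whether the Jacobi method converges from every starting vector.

a₁₂a₂₁/(a₁₁a₂₂) = (1)·(6) / ((-3)·(-5)) = 0.400000
ρ = √|0.400000| = √0.400000 = 0.632
ρ < 1, so Jacobi converges

0.632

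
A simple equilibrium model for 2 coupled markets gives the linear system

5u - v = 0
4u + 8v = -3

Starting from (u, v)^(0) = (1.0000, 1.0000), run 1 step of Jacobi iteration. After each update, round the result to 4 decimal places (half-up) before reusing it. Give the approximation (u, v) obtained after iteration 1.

(0.2000, -0.8750)

Iteration 1:
  u = (0 - (-1)·1.0000) / (5) = 0.2000
  v = (-3 - (4)·1.0000) / (8) = -0.8750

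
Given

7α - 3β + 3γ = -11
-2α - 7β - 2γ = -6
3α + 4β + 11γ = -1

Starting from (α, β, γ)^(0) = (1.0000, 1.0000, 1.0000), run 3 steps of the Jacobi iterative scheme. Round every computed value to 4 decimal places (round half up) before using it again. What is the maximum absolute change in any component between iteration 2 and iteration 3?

Iteration 1:
  α = (-11 - (-3)·1.0000 - (3)·1.0000) / (7) = -1.5714
  β = (-6 - (-2)·1.0000 - (-2)·1.0000) / (-7) = 0.2857
  γ = (-1 - (3)·1.0000 - (4)·1.0000) / (11) = -0.7273
Iteration 2:
  α = (-11 - (-3)·0.2857 - (3)·-0.7273) / (7) = -1.1373
  β = (-6 - (-2)·-1.5714 - (-2)·-0.7273) / (-7) = 1.5139
  γ = (-1 - (3)·-1.5714 - (4)·0.2857) / (11) = 0.2338
Iteration 3:
  α = (-11 - (-3)·1.5139 - (3)·0.2338) / (7) = -1.0228
  β = (-6 - (-2)·-1.1373 - (-2)·0.2338) / (-7) = 1.1153
  γ = (-1 - (3)·-1.1373 - (4)·1.5139) / (11) = -0.3312
Change: (0.1145, -0.3986, -0.5650) → max |·| = 0.5650

0.5650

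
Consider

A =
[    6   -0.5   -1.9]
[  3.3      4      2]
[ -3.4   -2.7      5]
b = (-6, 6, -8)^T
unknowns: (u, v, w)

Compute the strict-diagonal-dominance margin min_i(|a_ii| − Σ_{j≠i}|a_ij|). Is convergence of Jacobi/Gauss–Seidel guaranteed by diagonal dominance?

row 1: |6| − (0.5+1.9) = 3.6
row 2: |4| − (3.3+2) = -1.3
row 3: |5| − (3.4+2.7) = -1.1
minimum over rows = -1.3 → not strictly diagonally dominant

-1.3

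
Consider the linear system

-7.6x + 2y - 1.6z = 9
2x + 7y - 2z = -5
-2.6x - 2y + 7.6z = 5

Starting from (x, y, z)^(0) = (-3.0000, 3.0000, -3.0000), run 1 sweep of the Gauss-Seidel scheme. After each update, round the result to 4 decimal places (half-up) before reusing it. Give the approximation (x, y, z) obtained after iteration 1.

(0.2368, -1.6391, 0.3076)

Iteration 1:
  x = (9 - (2)·3.0000 - (-1.6)·-3.0000) / (-7.6) = 0.2368
  y = (-5 - (2)·0.2368 - (-2)·-3.0000) / (7) = -1.6391
  z = (5 - (-2.6)·0.2368 - (-2)·-1.6391) / (7.6) = 0.3076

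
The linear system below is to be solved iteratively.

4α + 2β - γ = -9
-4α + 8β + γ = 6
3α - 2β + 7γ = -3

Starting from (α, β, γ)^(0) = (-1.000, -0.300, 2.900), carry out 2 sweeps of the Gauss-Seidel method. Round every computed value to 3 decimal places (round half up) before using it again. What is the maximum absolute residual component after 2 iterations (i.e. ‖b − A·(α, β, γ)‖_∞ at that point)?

Iteration 1:
  α = (-9 - (2)·-0.300 - (-1)·2.900) / (4) = -1.375
  β = (6 - (-4)·-1.375 - (1)·2.900) / (8) = -0.300
  γ = (-3 - (3)·-1.375 - (-2)·-0.300) / (7) = 0.075
Iteration 2:
  α = (-9 - (2)·-0.300 - (-1)·0.075) / (4) = -2.081
  β = (6 - (-4)·-2.081 - (1)·0.075) / (8) = -0.300
  γ = (-3 - (3)·-2.081 - (-2)·-0.300) / (7) = 0.378
Residual b − A·x = (0.302, -0.302, -0.003); ∞-norm = 0.302

0.302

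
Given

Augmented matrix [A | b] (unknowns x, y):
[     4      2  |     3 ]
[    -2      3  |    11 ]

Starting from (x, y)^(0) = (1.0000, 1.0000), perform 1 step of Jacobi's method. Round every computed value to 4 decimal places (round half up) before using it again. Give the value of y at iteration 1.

4.3333

Iteration 1:
  x = (3 - (2)·1.0000) / (4) = 0.2500
  y = (11 - (-2)·1.0000) / (3) = 4.3333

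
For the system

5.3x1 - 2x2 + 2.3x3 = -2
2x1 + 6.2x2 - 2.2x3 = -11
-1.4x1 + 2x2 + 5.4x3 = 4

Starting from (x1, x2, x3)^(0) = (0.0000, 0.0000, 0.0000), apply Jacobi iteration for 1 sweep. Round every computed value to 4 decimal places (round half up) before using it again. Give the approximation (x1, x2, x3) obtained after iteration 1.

Iteration 1:
  x1 = (-2 - (-2)·0.0000 - (2.3)·0.0000) / (5.3) = -0.3774
  x2 = (-11 - (2)·0.0000 - (-2.2)·0.0000) / (6.2) = -1.7742
  x3 = (4 - (-1.4)·0.0000 - (2)·0.0000) / (5.4) = 0.7407

(-0.3774, -1.7742, 0.7407)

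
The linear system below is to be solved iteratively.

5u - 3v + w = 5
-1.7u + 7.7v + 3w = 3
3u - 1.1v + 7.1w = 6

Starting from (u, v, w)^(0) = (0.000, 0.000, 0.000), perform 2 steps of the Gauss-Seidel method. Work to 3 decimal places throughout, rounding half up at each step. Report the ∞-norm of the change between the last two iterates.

0.263

Iteration 1:
  u = (5 - (-3)·0.000 - (1)·0.000) / (5) = 1.000
  v = (3 - (-1.7)·1.000 - (3)·0.000) / (7.7) = 0.610
  w = (6 - (3)·1.000 - (-1.1)·0.610) / (7.1) = 0.517
Iteration 2:
  u = (5 - (-3)·0.610 - (1)·0.517) / (5) = 1.263
  v = (3 - (-1.7)·1.263 - (3)·0.517) / (7.7) = 0.467
  w = (6 - (3)·1.263 - (-1.1)·0.467) / (7.1) = 0.384
Change: (0.263, -0.143, -0.133) → max |·| = 0.263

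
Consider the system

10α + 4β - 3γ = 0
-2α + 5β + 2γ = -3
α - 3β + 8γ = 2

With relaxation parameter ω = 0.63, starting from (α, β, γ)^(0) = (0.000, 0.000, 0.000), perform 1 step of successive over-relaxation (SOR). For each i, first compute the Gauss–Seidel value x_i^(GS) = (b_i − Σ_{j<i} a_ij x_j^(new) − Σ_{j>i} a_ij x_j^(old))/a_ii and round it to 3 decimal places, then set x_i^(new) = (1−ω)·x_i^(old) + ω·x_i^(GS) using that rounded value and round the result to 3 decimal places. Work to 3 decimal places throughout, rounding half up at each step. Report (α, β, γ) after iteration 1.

(0.000, -0.378, 0.068)

Iteration 1:
  α: GS value = (0 - (4)·0.000 - (-3)·0.000) / (10) = 0.000;  α ← (1−ω)·0.000 + ω·0.000 = 0.000
  β: GS value = (-3 - (-2)·0.000 - (2)·0.000) / (5) = -0.600;  β ← (1−ω)·0.000 + ω·-0.600 = -0.378
  γ: GS value = (2 - (1)·0.000 - (-3)·-0.378) / (8) = 0.108;  γ ← (1−ω)·0.000 + ω·0.108 = 0.068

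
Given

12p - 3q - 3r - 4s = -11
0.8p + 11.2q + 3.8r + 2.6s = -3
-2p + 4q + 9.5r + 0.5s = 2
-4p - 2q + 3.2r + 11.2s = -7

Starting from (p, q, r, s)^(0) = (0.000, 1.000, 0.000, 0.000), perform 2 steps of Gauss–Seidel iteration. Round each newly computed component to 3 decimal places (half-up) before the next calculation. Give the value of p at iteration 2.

-1.247

Iteration 1:
  p = (-11 - (-3)·1.000 - (-3)·0.000 - (-4)·0.000) / (12) = -0.667
  q = (-3 - (0.8)·-0.667 - (3.8)·0.000 - (2.6)·0.000) / (11.2) = -0.220
  r = (2 - (-2)·-0.667 - (4)·-0.220 - (0.5)·0.000) / (9.5) = 0.163
  s = (-7 - (-4)·-0.667 - (-2)·-0.220 - (3.2)·0.163) / (11.2) = -0.949
Iteration 2:
  p = (-11 - (-3)·-0.220 - (-3)·0.163 - (-4)·-0.949) / (12) = -1.247
  q = (-3 - (0.8)·-1.247 - (3.8)·0.163 - (2.6)·-0.949) / (11.2) = -0.014
  r = (2 - (-2)·-1.247 - (4)·-0.014 - (0.5)·-0.949) / (9.5) = 0.004
  s = (-7 - (-4)·-1.247 - (-2)·-0.014 - (3.2)·0.004) / (11.2) = -1.074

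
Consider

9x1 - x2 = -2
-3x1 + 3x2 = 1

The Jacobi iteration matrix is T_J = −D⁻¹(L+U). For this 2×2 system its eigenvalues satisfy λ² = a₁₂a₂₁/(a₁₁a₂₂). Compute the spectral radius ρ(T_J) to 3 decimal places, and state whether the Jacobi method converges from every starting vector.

0.333

a₁₂a₂₁/(a₁₁a₂₂) = (-1)·(-3) / ((9)·(3)) = 0.111111
ρ = √|0.111111| = √0.111111 = 0.333
ρ < 1, so Jacobi converges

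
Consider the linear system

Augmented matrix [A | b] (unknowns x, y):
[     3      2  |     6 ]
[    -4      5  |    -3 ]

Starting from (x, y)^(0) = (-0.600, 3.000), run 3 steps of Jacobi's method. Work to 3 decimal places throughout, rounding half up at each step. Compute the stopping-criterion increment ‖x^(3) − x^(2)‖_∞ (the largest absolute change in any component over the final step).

2.176

Iteration 1:
  x = (6 - (2)·3.000) / (3) = 0.000
  y = (-3 - (-4)·-0.600) / (5) = -1.080
Iteration 2:
  x = (6 - (2)·-1.080) / (3) = 2.720
  y = (-3 - (-4)·0.000) / (5) = -0.600
Iteration 3:
  x = (6 - (2)·-0.600) / (3) = 2.400
  y = (-3 - (-4)·2.720) / (5) = 1.576
Change: (-0.320, 2.176) → max |·| = 2.176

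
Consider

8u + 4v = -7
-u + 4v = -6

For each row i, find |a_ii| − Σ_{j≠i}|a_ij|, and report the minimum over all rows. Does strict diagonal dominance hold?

row 1: |8| − (4) = 4
row 2: |4| − (1) = 3
minimum over rows = 3 → strictly diagonally dominant (convergence guaranteed)

3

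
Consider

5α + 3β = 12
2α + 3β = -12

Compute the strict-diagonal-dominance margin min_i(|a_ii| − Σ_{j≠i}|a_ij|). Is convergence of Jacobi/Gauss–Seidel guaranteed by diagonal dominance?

1

row 1: |5| − (3) = 2
row 2: |3| − (2) = 1
minimum over rows = 1 → strictly diagonally dominant (convergence guaranteed)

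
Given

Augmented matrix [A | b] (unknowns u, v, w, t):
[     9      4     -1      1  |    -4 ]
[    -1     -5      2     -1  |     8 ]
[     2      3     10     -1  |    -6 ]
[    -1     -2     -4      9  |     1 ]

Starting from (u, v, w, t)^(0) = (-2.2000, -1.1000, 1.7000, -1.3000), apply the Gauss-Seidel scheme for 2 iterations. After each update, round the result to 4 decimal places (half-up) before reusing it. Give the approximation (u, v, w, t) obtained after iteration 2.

Iteration 1:
  u = (-4 - (4)·-1.1000 - (-1)·1.7000 - (1)·-1.3000) / (9) = 0.3778
  v = (8 - (-1)·0.3778 - (2)·1.7000 - (-1)·-1.3000) / (-5) = -0.7356
  w = (-6 - (2)·0.3778 - (3)·-0.7356 - (-1)·-1.3000) / (10) = -0.5849
  t = (1 - (-1)·0.3778 - (-2)·-0.7356 - (-4)·-0.5849) / (9) = -0.2703
Iteration 2:
  u = (-4 - (4)·-0.7356 - (-1)·-0.5849 - (1)·-0.2703) / (9) = -0.1525
  v = (8 - (-1)·-0.1525 - (2)·-0.5849 - (-1)·-0.2703) / (-5) = -1.7494
  w = (-6 - (2)·-0.1525 - (3)·-1.7494 - (-1)·-0.2703) / (10) = -0.0717
  t = (1 - (-1)·-0.1525 - (-2)·-1.7494 - (-4)·-0.0717) / (9) = -0.3265

(-0.1525, -1.7494, -0.0717, -0.3265)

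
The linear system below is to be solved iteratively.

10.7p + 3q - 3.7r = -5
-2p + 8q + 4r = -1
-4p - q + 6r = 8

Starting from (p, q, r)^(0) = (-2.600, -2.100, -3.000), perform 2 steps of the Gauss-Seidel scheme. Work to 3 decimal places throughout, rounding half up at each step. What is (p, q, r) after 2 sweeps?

Iteration 1:
  p = (-5 - (3)·-2.100 - (-3.7)·-3.000) / (10.7) = -0.916
  q = (-1 - (-2)·-0.916 - (4)·-3.000) / (8) = 1.146
  r = (8 - (-4)·-0.916 - (-1)·1.146) / (6) = 0.914
Iteration 2:
  p = (-5 - (3)·1.146 - (-3.7)·0.914) / (10.7) = -0.473
  q = (-1 - (-2)·-0.473 - (4)·0.914) / (8) = -0.700
  r = (8 - (-4)·-0.473 - (-1)·-0.700) / (6) = 0.901

(-0.473, -0.700, 0.901)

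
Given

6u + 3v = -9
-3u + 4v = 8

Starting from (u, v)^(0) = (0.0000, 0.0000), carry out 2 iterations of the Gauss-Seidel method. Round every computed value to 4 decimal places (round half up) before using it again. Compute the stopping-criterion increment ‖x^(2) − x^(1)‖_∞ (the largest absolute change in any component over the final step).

Iteration 1:
  u = (-9 - (3)·0.0000) / (6) = -1.5000
  v = (8 - (-3)·-1.5000) / (4) = 0.8750
Iteration 2:
  u = (-9 - (3)·0.8750) / (6) = -1.9375
  v = (8 - (-3)·-1.9375) / (4) = 0.5469
Change: (-0.4375, -0.3281) → max |·| = 0.4375

0.4375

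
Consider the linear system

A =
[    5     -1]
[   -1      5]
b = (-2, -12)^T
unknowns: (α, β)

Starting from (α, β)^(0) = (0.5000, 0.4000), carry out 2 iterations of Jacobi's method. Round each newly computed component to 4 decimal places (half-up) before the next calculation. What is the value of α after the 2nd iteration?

-0.8600

Iteration 1:
  α = (-2 - (-1)·0.4000) / (5) = -0.3200
  β = (-12 - (-1)·0.5000) / (5) = -2.3000
Iteration 2:
  α = (-2 - (-1)·-2.3000) / (5) = -0.8600
  β = (-12 - (-1)·-0.3200) / (5) = -2.4640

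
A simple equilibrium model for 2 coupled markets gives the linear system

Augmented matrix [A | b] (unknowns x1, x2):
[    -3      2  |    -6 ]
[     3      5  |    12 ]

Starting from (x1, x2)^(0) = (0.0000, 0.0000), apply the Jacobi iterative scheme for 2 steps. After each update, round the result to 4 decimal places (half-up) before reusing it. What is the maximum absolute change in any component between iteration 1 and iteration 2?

1.6000

Iteration 1:
  x1 = (-6 - (2)·0.0000) / (-3) = 2.0000
  x2 = (12 - (3)·0.0000) / (5) = 2.4000
Iteration 2:
  x1 = (-6 - (2)·2.4000) / (-3) = 3.6000
  x2 = (12 - (3)·2.0000) / (5) = 1.2000
Change: (1.6000, -1.2000) → max |·| = 1.6000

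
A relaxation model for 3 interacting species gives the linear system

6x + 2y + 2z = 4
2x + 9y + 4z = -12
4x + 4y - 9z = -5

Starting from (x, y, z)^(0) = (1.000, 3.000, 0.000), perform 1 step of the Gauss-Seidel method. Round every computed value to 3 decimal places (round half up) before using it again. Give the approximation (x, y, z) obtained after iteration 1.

Iteration 1:
  x = (4 - (2)·3.000 - (2)·0.000) / (6) = -0.333
  y = (-12 - (2)·-0.333 - (4)·0.000) / (9) = -1.259
  z = (-5 - (4)·-0.333 - (4)·-1.259) / (-9) = -0.152

(-0.333, -1.259, -0.152)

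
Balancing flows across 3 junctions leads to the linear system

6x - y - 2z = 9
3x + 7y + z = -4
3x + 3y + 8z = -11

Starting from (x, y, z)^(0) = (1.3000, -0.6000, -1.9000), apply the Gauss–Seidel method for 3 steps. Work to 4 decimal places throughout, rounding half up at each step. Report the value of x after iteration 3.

0.8950

Iteration 1:
  x = (9 - (-1)·-0.6000 - (-2)·-1.9000) / (6) = 0.7667
  y = (-4 - (3)·0.7667 - (1)·-1.9000) / (7) = -0.6286
  z = (-11 - (3)·0.7667 - (3)·-0.6286) / (8) = -1.4268
Iteration 2:
  x = (9 - (-1)·-0.6286 - (-2)·-1.4268) / (6) = 0.9196
  y = (-4 - (3)·0.9196 - (1)·-1.4268) / (7) = -0.7617
  z = (-11 - (3)·0.9196 - (3)·-0.7617) / (8) = -1.4342
Iteration 3:
  x = (9 - (-1)·-0.7617 - (-2)·-1.4342) / (6) = 0.8950
  y = (-4 - (3)·0.8950 - (1)·-1.4342) / (7) = -0.7501
  z = (-11 - (3)·0.8950 - (3)·-0.7501) / (8) = -1.4293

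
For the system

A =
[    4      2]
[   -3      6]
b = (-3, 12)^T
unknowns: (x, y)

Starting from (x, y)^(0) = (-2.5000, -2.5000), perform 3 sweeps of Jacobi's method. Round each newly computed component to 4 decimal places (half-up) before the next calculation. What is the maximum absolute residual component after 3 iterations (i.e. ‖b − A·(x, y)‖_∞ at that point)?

2.2500

Iteration 1:
  x = (-3 - (2)·-2.5000) / (4) = 0.5000
  y = (12 - (-3)·-2.5000) / (6) = 0.7500
Iteration 2:
  x = (-3 - (2)·0.7500) / (4) = -1.1250
  y = (12 - (-3)·0.5000) / (6) = 2.2500
Iteration 3:
  x = (-3 - (2)·2.2500) / (4) = -1.8750
  y = (12 - (-3)·-1.1250) / (6) = 1.4375
Residual b − A·x = (1.6250, -2.2500); ∞-norm = 2.2500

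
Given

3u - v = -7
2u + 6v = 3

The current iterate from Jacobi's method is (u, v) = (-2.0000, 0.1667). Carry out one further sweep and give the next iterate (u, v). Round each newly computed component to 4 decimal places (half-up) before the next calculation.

One sweep:
  u = (-7 - (-1)·0.1667) / (3) = -2.2778
  v = (3 - (2)·-2.0000) / (6) = 1.1667

(-2.2778, 1.1667)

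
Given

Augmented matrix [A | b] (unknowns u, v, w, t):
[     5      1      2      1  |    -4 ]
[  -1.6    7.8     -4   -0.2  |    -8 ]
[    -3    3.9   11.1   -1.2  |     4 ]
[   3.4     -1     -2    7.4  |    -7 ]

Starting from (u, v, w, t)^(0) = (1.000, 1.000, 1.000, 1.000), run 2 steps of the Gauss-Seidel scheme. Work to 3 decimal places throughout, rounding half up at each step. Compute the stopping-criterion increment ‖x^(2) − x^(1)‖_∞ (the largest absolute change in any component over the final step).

0.881

Iteration 1:
  u = (-4 - (1)·1.000 - (2)·1.000 - (1)·1.000) / (5) = -1.600
  v = (-8 - (-1.6)·-1.600 - (-4)·1.000 - (-0.2)·1.000) / (7.8) = -0.815
  w = (4 - (-3)·-1.600 - (3.9)·-0.815 - (-1.2)·1.000) / (11.1) = 0.322
  t = (-7 - (3.4)·-1.600 - (-1)·-0.815 - (-2)·0.322) / (7.4) = -0.234
Iteration 2:
  u = (-4 - (1)·-0.815 - (2)·0.322 - (1)·-0.234) / (5) = -0.719
  v = (-8 - (-1.6)·-0.719 - (-4)·0.322 - (-0.2)·-0.234) / (7.8) = -1.014
  w = (4 - (-3)·-0.719 - (3.9)·-1.014 - (-1.2)·-0.234) / (11.1) = 0.497
  t = (-7 - (3.4)·-0.719 - (-1)·-1.014 - (-2)·0.497) / (7.4) = -0.618
Change: (0.881, -0.199, 0.175, -0.384) → max |·| = 0.881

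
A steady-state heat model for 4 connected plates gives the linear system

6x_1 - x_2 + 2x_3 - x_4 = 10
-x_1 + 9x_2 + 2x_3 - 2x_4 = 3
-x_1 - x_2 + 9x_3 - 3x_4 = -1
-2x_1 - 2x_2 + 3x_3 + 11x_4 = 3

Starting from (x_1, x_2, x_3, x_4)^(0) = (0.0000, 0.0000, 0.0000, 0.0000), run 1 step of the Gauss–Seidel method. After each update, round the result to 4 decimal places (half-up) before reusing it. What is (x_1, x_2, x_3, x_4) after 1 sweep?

Iteration 1:
  x_1 = (10 - (-1)·0.0000 - (2)·0.0000 - (-1)·0.0000) / (6) = 1.6667
  x_2 = (3 - (-1)·1.6667 - (2)·0.0000 - (-2)·0.0000) / (9) = 0.5185
  x_3 = (-1 - (-1)·1.6667 - (-1)·0.5185 - (-3)·0.0000) / (9) = 0.1317
  x_4 = (3 - (-2)·1.6667 - (-2)·0.5185 - (3)·0.1317) / (11) = 0.6341

(1.6667, 0.5185, 0.1317, 0.6341)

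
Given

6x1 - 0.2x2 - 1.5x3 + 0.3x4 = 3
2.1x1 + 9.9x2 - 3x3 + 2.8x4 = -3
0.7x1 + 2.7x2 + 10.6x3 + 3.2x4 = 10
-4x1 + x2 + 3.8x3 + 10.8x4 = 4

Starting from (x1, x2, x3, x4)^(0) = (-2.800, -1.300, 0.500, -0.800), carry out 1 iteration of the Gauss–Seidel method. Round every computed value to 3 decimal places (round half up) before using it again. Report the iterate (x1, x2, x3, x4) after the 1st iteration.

(0.622, -0.057, 1.158, 0.199)

Iteration 1:
  x1 = (3 - (-0.2)·-1.300 - (-1.5)·0.500 - (0.3)·-0.800) / (6) = 0.622
  x2 = (-3 - (2.1)·0.622 - (-3)·0.500 - (2.8)·-0.800) / (9.9) = -0.057
  x3 = (10 - (0.7)·0.622 - (2.7)·-0.057 - (3.2)·-0.800) / (10.6) = 1.158
  x4 = (4 - (-4)·0.622 - (1)·-0.057 - (3.8)·1.158) / (10.8) = 0.199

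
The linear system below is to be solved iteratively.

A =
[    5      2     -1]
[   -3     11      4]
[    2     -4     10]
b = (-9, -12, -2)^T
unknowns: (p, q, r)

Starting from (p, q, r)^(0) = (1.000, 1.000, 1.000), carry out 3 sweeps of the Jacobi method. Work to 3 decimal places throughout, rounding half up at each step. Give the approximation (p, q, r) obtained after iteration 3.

(-1.200, -1.354, -0.589)

Iteration 1:
  p = (-9 - (2)·1.000 - (-1)·1.000) / (5) = -2.000
  q = (-12 - (-3)·1.000 - (4)·1.000) / (11) = -1.182
  r = (-2 - (2)·1.000 - (-4)·1.000) / (10) = 0.000
Iteration 2:
  p = (-9 - (2)·-1.182 - (-1)·0.000) / (5) = -1.327
  q = (-12 - (-3)·-2.000 - (4)·0.000) / (11) = -1.636
  r = (-2 - (2)·-2.000 - (-4)·-1.182) / (10) = -0.273
Iteration 3:
  p = (-9 - (2)·-1.636 - (-1)·-0.273) / (5) = -1.200
  q = (-12 - (-3)·-1.327 - (4)·-0.273) / (11) = -1.354
  r = (-2 - (2)·-1.327 - (-4)·-1.636) / (10) = -0.589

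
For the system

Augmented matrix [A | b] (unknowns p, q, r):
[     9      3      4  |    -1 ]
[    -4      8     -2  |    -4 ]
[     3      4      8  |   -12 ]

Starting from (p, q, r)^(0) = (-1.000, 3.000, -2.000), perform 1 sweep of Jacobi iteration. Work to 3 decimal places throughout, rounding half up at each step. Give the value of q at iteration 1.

-1.500

Iteration 1:
  p = (-1 - (3)·3.000 - (4)·-2.000) / (9) = -0.222
  q = (-4 - (-4)·-1.000 - (-2)·-2.000) / (8) = -1.500
  r = (-12 - (3)·-1.000 - (4)·3.000) / (8) = -2.625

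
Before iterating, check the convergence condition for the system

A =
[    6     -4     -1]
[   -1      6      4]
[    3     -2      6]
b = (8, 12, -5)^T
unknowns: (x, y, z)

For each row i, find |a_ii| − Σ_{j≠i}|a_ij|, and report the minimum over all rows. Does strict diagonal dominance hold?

row 1: |6| − (4+1) = 1
row 2: |6| − (1+4) = 1
row 3: |6| − (3+2) = 1
minimum over rows = 1 → strictly diagonally dominant (convergence guaranteed)

1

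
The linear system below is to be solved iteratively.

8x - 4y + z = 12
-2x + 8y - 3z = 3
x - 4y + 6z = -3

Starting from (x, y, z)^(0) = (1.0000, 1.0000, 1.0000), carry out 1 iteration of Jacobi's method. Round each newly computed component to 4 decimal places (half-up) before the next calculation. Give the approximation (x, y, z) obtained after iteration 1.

(1.8750, 1.0000, 0.0000)

Iteration 1:
  x = (12 - (-4)·1.0000 - (1)·1.0000) / (8) = 1.8750
  y = (3 - (-2)·1.0000 - (-3)·1.0000) / (8) = 1.0000
  z = (-3 - (1)·1.0000 - (-4)·1.0000) / (6) = 0.0000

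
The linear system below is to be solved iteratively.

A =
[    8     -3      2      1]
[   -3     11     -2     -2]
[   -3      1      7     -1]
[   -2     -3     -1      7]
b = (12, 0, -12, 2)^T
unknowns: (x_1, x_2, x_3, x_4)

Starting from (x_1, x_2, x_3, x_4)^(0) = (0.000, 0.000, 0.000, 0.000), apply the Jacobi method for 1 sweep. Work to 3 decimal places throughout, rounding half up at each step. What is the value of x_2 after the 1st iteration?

Iteration 1:
  x_1 = (12 - (-3)·0.000 - (2)·0.000 - (1)·0.000) / (8) = 1.500
  x_2 = (0 - (-3)·0.000 - (-2)·0.000 - (-2)·0.000) / (11) = 0.000
  x_3 = (-12 - (-3)·0.000 - (1)·0.000 - (-1)·0.000) / (7) = -1.714
  x_4 = (2 - (-2)·0.000 - (-3)·0.000 - (-1)·0.000) / (7) = 0.286

0.000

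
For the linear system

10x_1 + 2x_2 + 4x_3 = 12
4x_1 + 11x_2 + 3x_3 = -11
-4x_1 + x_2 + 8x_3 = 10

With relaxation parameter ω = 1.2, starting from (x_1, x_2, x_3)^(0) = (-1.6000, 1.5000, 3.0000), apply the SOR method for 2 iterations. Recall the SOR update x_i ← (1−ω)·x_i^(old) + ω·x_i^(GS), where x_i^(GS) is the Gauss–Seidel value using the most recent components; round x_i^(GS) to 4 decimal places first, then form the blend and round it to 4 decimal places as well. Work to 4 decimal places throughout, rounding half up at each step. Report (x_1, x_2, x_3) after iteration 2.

Iteration 1:
  x_1: GS value = (12 - (2)·1.5000 - (4)·3.0000) / (10) = -0.3000;  x_1 ← (1−ω)·-1.6000 + ω·-0.3000 = -0.0400
  x_2: GS value = (-11 - (4)·-0.0400 - (3)·3.0000) / (11) = -1.8036;  x_2 ← (1−ω)·1.5000 + ω·-1.8036 = -2.4643
  x_3: GS value = (10 - (-4)·-0.0400 - (1)·-2.4643) / (8) = 1.5380;  x_3 ← (1−ω)·3.0000 + ω·1.5380 = 1.2456
Iteration 2:
  x_1: GS value = (12 - (2)·-2.4643 - (4)·1.2456) / (10) = 1.1946;  x_1 ← (1−ω)·-0.0400 + ω·1.1946 = 1.4415
  x_2: GS value = (-11 - (4)·1.4415 - (3)·1.2456) / (11) = -1.8639;  x_2 ← (1−ω)·-2.4643 + ω·-1.8639 = -1.7438
  x_3: GS value = (10 - (-4)·1.4415 - (1)·-1.7438) / (8) = 2.1887;  x_3 ← (1−ω)·1.2456 + ω·2.1887 = 2.3773

(1.4415, -1.7438, 2.3773)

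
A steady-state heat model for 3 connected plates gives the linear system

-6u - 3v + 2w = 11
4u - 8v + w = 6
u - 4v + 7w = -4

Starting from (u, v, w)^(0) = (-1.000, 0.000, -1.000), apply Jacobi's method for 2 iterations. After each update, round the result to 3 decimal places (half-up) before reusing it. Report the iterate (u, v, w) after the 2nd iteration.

(-1.289, -1.887, -1.048)

Iteration 1:
  u = (11 - (-3)·0.000 - (2)·-1.000) / (-6) = -2.167
  v = (6 - (4)·-1.000 - (1)·-1.000) / (-8) = -1.375
  w = (-4 - (1)·-1.000 - (-4)·0.000) / (7) = -0.429
Iteration 2:
  u = (11 - (-3)·-1.375 - (2)·-0.429) / (-6) = -1.289
  v = (6 - (4)·-2.167 - (1)·-0.429) / (-8) = -1.887
  w = (-4 - (1)·-2.167 - (-4)·-1.375) / (7) = -1.048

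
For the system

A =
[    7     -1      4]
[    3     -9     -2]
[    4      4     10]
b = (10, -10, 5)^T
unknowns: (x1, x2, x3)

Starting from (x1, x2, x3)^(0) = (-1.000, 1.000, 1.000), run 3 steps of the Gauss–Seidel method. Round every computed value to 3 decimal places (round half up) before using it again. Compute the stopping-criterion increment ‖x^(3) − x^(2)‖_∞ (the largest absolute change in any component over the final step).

Iteration 1:
  x1 = (10 - (-1)·1.000 - (4)·1.000) / (7) = 1.000
  x2 = (-10 - (3)·1.000 - (-2)·1.000) / (-9) = 1.222
  x3 = (5 - (4)·1.000 - (4)·1.222) / (10) = -0.389
Iteration 2:
  x1 = (10 - (-1)·1.222 - (4)·-0.389) / (7) = 1.825
  x2 = (-10 - (3)·1.825 - (-2)·-0.389) / (-9) = 1.806
  x3 = (5 - (4)·1.825 - (4)·1.806) / (10) = -0.952
Iteration 3:
  x1 = (10 - (-1)·1.806 - (4)·-0.952) / (7) = 2.231
  x2 = (-10 - (3)·2.231 - (-2)·-0.952) / (-9) = 2.066
  x3 = (5 - (4)·2.231 - (4)·2.066) / (10) = -1.219
Change: (0.406, 0.260, -0.267) → max |·| = 0.406

0.406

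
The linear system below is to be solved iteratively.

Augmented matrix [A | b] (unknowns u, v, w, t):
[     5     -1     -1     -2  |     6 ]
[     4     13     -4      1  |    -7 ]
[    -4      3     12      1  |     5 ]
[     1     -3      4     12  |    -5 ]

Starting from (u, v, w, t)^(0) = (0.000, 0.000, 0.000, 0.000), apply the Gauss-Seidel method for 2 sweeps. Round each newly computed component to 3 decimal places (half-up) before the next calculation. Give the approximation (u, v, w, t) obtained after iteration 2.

(0.790, -0.376, 0.865, -0.865)

Iteration 1:
  u = (6 - (-1)·0.000 - (-1)·0.000 - (-2)·0.000) / (5) = 1.200
  v = (-7 - (4)·1.200 - (-4)·0.000 - (1)·0.000) / (13) = -0.908
  w = (5 - (-4)·1.200 - (3)·-0.908 - (1)·0.000) / (12) = 1.044
  t = (-5 - (1)·1.200 - (-3)·-0.908 - (4)·1.044) / (12) = -1.092
Iteration 2:
  u = (6 - (-1)·-0.908 - (-1)·1.044 - (-2)·-1.092) / (5) = 0.790
  v = (-7 - (4)·0.790 - (-4)·1.044 - (1)·-1.092) / (13) = -0.376
  w = (5 - (-4)·0.790 - (3)·-0.376 - (1)·-1.092) / (12) = 0.865
  t = (-5 - (1)·0.790 - (-3)·-0.376 - (4)·0.865) / (12) = -0.865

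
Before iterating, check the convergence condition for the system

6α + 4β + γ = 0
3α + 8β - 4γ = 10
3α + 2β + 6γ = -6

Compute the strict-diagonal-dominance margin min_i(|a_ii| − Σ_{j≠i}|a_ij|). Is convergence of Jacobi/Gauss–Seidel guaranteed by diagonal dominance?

row 1: |6| − (4+1) = 1
row 2: |8| − (3+4) = 1
row 3: |6| − (3+2) = 1
minimum over rows = 1 → strictly diagonally dominant (convergence guaranteed)

1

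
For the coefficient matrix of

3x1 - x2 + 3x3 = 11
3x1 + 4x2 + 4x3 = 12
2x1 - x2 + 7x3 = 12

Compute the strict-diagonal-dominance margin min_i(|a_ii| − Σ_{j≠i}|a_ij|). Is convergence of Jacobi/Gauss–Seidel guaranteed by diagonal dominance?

-3

row 1: |3| − (1+3) = -1
row 2: |4| − (3+4) = -3
row 3: |7| − (2+1) = 4
minimum over rows = -3 → not strictly diagonally dominant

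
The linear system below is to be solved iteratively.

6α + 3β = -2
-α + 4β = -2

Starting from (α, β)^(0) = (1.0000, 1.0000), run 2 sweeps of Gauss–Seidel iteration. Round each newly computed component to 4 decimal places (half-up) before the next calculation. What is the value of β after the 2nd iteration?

-0.4948

Iteration 1:
  α = (-2 - (3)·1.0000) / (6) = -0.8333
  β = (-2 - (-1)·-0.8333) / (4) = -0.7083
Iteration 2:
  α = (-2 - (3)·-0.7083) / (6) = 0.0208
  β = (-2 - (-1)·0.0208) / (4) = -0.4948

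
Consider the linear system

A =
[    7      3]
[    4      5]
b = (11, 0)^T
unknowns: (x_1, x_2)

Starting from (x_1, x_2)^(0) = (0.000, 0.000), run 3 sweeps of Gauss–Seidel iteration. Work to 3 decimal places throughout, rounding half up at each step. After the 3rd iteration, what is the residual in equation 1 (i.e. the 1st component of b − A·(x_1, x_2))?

0.443

Iteration 1:
  x_1 = (11 - (3)·0.000) / (7) = 1.571
  x_2 = (0 - (4)·1.571) / (5) = -1.257
Iteration 2:
  x_1 = (11 - (3)·-1.257) / (7) = 2.110
  x_2 = (0 - (4)·2.110) / (5) = -1.688
Iteration 3:
  x_1 = (11 - (3)·-1.688) / (7) = 2.295
  x_2 = (0 - (4)·2.295) / (5) = -1.836
Residual b − A·x = (0.443, 0.000)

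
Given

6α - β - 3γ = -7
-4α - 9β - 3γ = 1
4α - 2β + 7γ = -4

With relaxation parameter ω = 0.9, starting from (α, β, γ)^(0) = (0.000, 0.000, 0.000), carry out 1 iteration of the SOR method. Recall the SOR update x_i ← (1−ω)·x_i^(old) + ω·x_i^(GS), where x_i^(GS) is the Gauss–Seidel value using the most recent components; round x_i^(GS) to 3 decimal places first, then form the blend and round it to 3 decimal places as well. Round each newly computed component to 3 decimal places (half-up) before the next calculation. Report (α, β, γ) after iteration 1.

Iteration 1:
  α: GS value = (-7 - (-1)·0.000 - (-3)·0.000) / (6) = -1.167;  α ← (1−ω)·0.000 + ω·-1.167 = -1.050
  β: GS value = (1 - (-4)·-1.050 - (-3)·0.000) / (-9) = 0.356;  β ← (1−ω)·0.000 + ω·0.356 = 0.320
  γ: GS value = (-4 - (4)·-1.050 - (-2)·0.320) / (7) = 0.120;  γ ← (1−ω)·0.000 + ω·0.120 = 0.108

(-1.050, 0.320, 0.108)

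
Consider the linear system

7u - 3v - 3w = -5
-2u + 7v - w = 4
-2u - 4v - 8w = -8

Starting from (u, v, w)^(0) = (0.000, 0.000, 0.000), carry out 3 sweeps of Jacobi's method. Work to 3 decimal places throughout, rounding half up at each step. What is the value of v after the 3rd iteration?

0.687

Iteration 1:
  u = (-5 - (-3)·0.000 - (-3)·0.000) / (7) = -0.714
  v = (4 - (-2)·0.000 - (-1)·0.000) / (7) = 0.571
  w = (-8 - (-2)·0.000 - (-4)·0.000) / (-8) = 1.000
Iteration 2:
  u = (-5 - (-3)·0.571 - (-3)·1.000) / (7) = -0.041
  v = (4 - (-2)·-0.714 - (-1)·1.000) / (7) = 0.510
  w = (-8 - (-2)·-0.714 - (-4)·0.571) / (-8) = 0.893
Iteration 3:
  u = (-5 - (-3)·0.510 - (-3)·0.893) / (7) = -0.113
  v = (4 - (-2)·-0.041 - (-1)·0.893) / (7) = 0.687
  w = (-8 - (-2)·-0.041 - (-4)·0.510) / (-8) = 0.755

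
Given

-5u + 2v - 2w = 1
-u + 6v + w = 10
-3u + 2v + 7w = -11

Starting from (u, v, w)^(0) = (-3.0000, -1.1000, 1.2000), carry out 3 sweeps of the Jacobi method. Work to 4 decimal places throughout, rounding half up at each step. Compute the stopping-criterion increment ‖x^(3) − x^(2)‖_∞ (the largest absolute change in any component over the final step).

Iteration 1:
  u = (1 - (2)·-1.1000 - (-2)·1.2000) / (-5) = -1.1200
  v = (10 - (-1)·-3.0000 - (1)·1.2000) / (6) = 0.9667
  w = (-11 - (-3)·-3.0000 - (2)·-1.1000) / (7) = -2.5429
Iteration 2:
  u = (1 - (2)·0.9667 - (-2)·-2.5429) / (-5) = 1.2038
  v = (10 - (-1)·-1.1200 - (1)·-2.5429) / (6) = 1.9038
  w = (-11 - (-3)·-1.1200 - (2)·0.9667) / (7) = -2.3276
Iteration 3:
  u = (1 - (2)·1.9038 - (-2)·-2.3276) / (-5) = 1.4926
  v = (10 - (-1)·1.2038 - (1)·-2.3276) / (6) = 2.2552
  w = (-11 - (-3)·1.2038 - (2)·1.9038) / (7) = -1.5995
Change: (0.2888, 0.3514, 0.7281) → max |·| = 0.7281

0.7281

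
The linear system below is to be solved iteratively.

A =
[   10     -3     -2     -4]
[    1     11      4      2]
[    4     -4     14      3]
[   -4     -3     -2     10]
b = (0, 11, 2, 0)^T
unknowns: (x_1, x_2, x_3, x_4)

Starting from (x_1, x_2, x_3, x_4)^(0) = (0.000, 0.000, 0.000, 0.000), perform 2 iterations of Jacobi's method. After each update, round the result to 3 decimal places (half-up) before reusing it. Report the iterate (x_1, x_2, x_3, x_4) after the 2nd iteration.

(0.329, 0.948, 0.429, 0.329)

Iteration 1:
  x_1 = (0 - (-3)·0.000 - (-2)·0.000 - (-4)·0.000) / (10) = 0.000
  x_2 = (11 - (1)·0.000 - (4)·0.000 - (2)·0.000) / (11) = 1.000
  x_3 = (2 - (4)·0.000 - (-4)·0.000 - (3)·0.000) / (14) = 0.143
  x_4 = (0 - (-4)·0.000 - (-3)·0.000 - (-2)·0.000) / (10) = 0.000
Iteration 2:
  x_1 = (0 - (-3)·1.000 - (-2)·0.143 - (-4)·0.000) / (10) = 0.329
  x_2 = (11 - (1)·0.000 - (4)·0.143 - (2)·0.000) / (11) = 0.948
  x_3 = (2 - (4)·0.000 - (-4)·1.000 - (3)·0.000) / (14) = 0.429
  x_4 = (0 - (-4)·0.000 - (-3)·1.000 - (-2)·0.143) / (10) = 0.329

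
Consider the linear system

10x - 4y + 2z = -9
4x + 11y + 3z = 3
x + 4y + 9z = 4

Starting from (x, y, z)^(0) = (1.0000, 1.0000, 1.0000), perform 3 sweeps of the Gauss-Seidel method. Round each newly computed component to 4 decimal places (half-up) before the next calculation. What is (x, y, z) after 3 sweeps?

Iteration 1:
  x = (-9 - (-4)·1.0000 - (2)·1.0000) / (10) = -0.7000
  y = (3 - (4)·-0.7000 - (3)·1.0000) / (11) = 0.2545
  z = (4 - (1)·-0.7000 - (4)·0.2545) / (9) = 0.4091
Iteration 2:
  x = (-9 - (-4)·0.2545 - (2)·0.4091) / (10) = -0.8800
  y = (3 - (4)·-0.8800 - (3)·0.4091) / (11) = 0.4812
  z = (4 - (1)·-0.8800 - (4)·0.4812) / (9) = 0.3284
Iteration 3:
  x = (-9 - (-4)·0.4812 - (2)·0.3284) / (10) = -0.7732
  y = (3 - (4)·-0.7732 - (3)·0.3284) / (11) = 0.4643
  z = (4 - (1)·-0.7732 - (4)·0.4643) / (9) = 0.3240

(-0.7732, 0.4643, 0.3240)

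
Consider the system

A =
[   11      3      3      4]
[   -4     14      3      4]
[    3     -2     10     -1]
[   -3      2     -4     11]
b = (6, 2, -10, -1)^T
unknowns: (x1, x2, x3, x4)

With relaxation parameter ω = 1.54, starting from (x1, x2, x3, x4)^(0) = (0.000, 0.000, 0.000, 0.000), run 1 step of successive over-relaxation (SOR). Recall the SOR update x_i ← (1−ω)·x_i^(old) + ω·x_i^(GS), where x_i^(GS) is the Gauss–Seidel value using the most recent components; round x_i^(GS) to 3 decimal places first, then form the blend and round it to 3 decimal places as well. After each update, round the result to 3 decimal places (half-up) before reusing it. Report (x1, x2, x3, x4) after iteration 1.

Iteration 1:
  x1: GS value = (6 - (3)·0.000 - (3)·0.000 - (4)·0.000) / (11) = 0.545;  x1 ← (1−ω)·0.000 + ω·0.545 = 0.839
  x2: GS value = (2 - (-4)·0.839 - (3)·0.000 - (4)·0.000) / (14) = 0.383;  x2 ← (1−ω)·0.000 + ω·0.383 = 0.590
  x3: GS value = (-10 - (3)·0.839 - (-2)·0.590 - (-1)·0.000) / (10) = -1.134;  x3 ← (1−ω)·0.000 + ω·-1.134 = -1.746
  x4: GS value = (-1 - (-3)·0.839 - (2)·0.590 - (-4)·-1.746) / (11) = -0.604;  x4 ← (1−ω)·0.000 + ω·-0.604 = -0.930

(0.839, 0.590, -1.746, -0.930)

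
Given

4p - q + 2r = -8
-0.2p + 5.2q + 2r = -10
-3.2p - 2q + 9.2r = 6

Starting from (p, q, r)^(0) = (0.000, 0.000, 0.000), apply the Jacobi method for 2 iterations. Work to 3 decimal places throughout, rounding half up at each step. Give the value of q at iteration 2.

-2.251

Iteration 1:
  p = (-8 - (-1)·0.000 - (2)·0.000) / (4) = -2.000
  q = (-10 - (-0.2)·0.000 - (2)·0.000) / (5.2) = -1.923
  r = (6 - (-3.2)·0.000 - (-2)·0.000) / (9.2) = 0.652
Iteration 2:
  p = (-8 - (-1)·-1.923 - (2)·0.652) / (4) = -2.807
  q = (-10 - (-0.2)·-2.000 - (2)·0.652) / (5.2) = -2.251
  r = (6 - (-3.2)·-2.000 - (-2)·-1.923) / (9.2) = -0.462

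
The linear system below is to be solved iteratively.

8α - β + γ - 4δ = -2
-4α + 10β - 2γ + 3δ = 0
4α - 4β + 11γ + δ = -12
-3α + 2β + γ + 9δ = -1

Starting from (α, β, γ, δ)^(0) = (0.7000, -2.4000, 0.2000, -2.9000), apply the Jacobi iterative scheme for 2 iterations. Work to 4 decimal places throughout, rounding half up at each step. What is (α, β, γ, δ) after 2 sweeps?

(0.4597, -1.3909, 0.0206, -0.8334)

Iteration 1:
  α = (-2 - (-1)·-2.4000 - (1)·0.2000 - (-4)·-2.9000) / (8) = -2.0250
  β = (0 - (-4)·0.7000 - (-2)·0.2000 - (3)·-2.9000) / (10) = 1.1900
  γ = (-12 - (4)·0.7000 - (-4)·-2.4000 - (1)·-2.9000) / (11) = -1.9545
  δ = (-1 - (-3)·0.7000 - (2)·-2.4000 - (1)·0.2000) / (9) = 0.6333
Iteration 2:
  α = (-2 - (-1)·1.1900 - (1)·-1.9545 - (-4)·0.6333) / (8) = 0.4597
  β = (0 - (-4)·-2.0250 - (-2)·-1.9545 - (3)·0.6333) / (10) = -1.3909
  γ = (-12 - (4)·-2.0250 - (-4)·1.1900 - (1)·0.6333) / (11) = 0.0206
  δ = (-1 - (-3)·-2.0250 - (2)·1.1900 - (1)·-1.9545) / (9) = -0.8334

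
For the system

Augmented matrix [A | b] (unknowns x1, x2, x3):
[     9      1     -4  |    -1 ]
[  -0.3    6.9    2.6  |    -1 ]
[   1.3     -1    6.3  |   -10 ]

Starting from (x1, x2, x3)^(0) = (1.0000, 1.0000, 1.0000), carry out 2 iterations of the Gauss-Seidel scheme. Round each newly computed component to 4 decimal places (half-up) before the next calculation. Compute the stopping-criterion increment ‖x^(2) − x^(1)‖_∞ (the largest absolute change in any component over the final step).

Iteration 1:
  x1 = (-1 - (1)·1.0000 - (-4)·1.0000) / (9) = 0.2222
  x2 = (-1 - (-0.3)·0.2222 - (2.6)·1.0000) / (6.9) = -0.5121
  x3 = (-10 - (1.3)·0.2222 - (-1)·-0.5121) / (6.3) = -1.7144
Iteration 2:
  x1 = (-1 - (1)·-0.5121 - (-4)·-1.7144) / (9) = -0.8162
  x2 = (-1 - (-0.3)·-0.8162 - (2.6)·-1.7144) / (6.9) = 0.4656
  x3 = (-10 - (1.3)·-0.8162 - (-1)·0.4656) / (6.3) = -1.3450
Change: (-1.0384, 0.9777, 0.3694) → max |·| = 1.0384

1.0384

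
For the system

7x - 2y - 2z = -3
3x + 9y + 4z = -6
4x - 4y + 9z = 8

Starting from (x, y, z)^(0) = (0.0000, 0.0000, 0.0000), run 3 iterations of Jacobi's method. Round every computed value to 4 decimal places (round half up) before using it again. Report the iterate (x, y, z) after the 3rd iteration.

(-0.4674, -0.8930, 0.6428)

Iteration 1:
  x = (-3 - (-2)·0.0000 - (-2)·0.0000) / (7) = -0.4286
  y = (-6 - (3)·0.0000 - (4)·0.0000) / (9) = -0.6667
  z = (8 - (4)·0.0000 - (-4)·0.0000) / (9) = 0.8889
Iteration 2:
  x = (-3 - (-2)·-0.6667 - (-2)·0.8889) / (7) = -0.3651
  y = (-6 - (3)·-0.4286 - (4)·0.8889) / (9) = -0.9189
  z = (8 - (4)·-0.4286 - (-4)·-0.6667) / (9) = 0.7831
Iteration 3:
  x = (-3 - (-2)·-0.9189 - (-2)·0.7831) / (7) = -0.4674
  y = (-6 - (3)·-0.3651 - (4)·0.7831) / (9) = -0.8930
  z = (8 - (4)·-0.3651 - (-4)·-0.9189) / (9) = 0.6428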